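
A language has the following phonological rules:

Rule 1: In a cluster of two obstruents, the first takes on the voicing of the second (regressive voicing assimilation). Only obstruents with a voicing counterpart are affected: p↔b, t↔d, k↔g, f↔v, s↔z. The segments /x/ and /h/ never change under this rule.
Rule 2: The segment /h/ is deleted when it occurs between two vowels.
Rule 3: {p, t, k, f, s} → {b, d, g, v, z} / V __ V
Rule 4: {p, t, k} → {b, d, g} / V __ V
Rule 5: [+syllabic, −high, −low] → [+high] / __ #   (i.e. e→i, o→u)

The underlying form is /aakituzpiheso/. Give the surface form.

Rule 1 (regressive voicing assimilation): /z/ precedes the voiceless obstruent /p/, so it devoices to [s] by assimilation. /aakituzpiheso/ → aakituspiheso.
Rule 2 (intervocalic h-deletion): /h/ occurs between vowels /i/ and /e/, so it deletes. /aakituspiheso/ → aakituspieso.
Rule 3 (intervocalic voicing): /k/ is a voiceless obstruent between vowels /a/ and /i/, so it voices to [g]. /t/ is a voiceless obstruent between vowels /i/ and /u/, so it voices to [d]. /s/ is a voiceless obstruent between vowels /e/ and /o/, so it voices to [z]. /aakituspieso/ → aagiduspiezo.
Rule 4 (intervocalic voicing): no segment meets the environment; /aagiduspiezo/ is unchanged.
Rule 5 (final vowel raising): /o/ is a mid vowel in word-final position, so it raises to [u]. /aagiduspiezo/ → aagiduspiezu.

aagiduspiezu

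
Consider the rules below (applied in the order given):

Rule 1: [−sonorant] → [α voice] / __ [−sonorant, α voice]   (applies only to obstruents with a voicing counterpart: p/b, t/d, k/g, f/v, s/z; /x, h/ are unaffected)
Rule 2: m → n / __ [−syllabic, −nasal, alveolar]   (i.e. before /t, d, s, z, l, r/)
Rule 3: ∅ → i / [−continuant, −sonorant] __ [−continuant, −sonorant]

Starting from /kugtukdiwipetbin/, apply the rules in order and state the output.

Rule 1 (regressive voicing assimilation): /g/ precedes the voiceless obstruent /t/, so it devoices to [k] by assimilation. /k/ precedes the voiced obstruent /d/, so it voices to [g] by assimilation. /t/ precedes the voiced obstruent /b/, so it voices to [d] by assimilation. /kugtukdiwipetbin/ → kuktugdiwipedbin.
Rule 2 (nasal place assimilation): no segment meets the environment; /kuktugdiwipedbin/ is unchanged.
Rule 3 (stop-cluster i-epenthesis): /k/ and /t/ form a stop–stop cluster, so [i] is inserted between them. /g/ and /d/ form a stop–stop cluster, so [i] is inserted between them. /d/ and /b/ form a stop–stop cluster, so [i] is inserted between them. /kuktugdiwipedbin/ → kukitugidiwipedibin.

kukitugidiwipedibin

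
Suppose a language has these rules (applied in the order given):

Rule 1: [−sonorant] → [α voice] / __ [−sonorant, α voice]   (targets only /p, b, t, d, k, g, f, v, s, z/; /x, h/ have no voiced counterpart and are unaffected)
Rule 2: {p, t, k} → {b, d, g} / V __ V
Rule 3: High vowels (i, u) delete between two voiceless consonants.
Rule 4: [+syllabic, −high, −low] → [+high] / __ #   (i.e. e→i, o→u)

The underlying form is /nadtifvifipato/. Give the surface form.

Rule 1 (regressive voicing assimilation): /d/ precedes the voiceless obstruent /t/, so it devoices to [t] by assimilation. /f/ precedes the voiced obstruent /v/, so it voices to [v] by assimilation. /nadtifvifipato/ → nattivvifipato.
Rule 2 (intervocalic voicing): /p/ is a voiceless stop between vowels /i/ and /a/, so it voices to [b]. /t/ is a voiceless stop between vowels /a/ and /o/, so it voices to [d]. /nattivvifipato/ → nattivvifibado.
Rule 3 (high vowel syncope): no segment meets the environment; /nattivvifibado/ is unchanged.
Rule 4 (final vowel raising): /o/ is a mid vowel in word-final position, so it raises to [u]. /nattivvifibado/ → nattivvifibadu.

nattivvifibadu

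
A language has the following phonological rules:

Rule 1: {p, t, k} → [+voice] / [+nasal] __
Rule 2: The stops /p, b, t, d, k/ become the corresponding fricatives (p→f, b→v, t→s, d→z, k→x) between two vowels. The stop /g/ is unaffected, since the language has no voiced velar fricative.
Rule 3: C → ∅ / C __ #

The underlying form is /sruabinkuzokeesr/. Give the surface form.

Rule 1 (post-nasal voicing): /k/ is a voiceless stop immediately after the nasal /n/, so it voices to [g]. /sruabinkuzokeesr/ → sruabinguzokeesr.
Rule 2 (intervocalic spirantization): /b/ is a stop between vowels /a/ and /i/, so it spirantizes to the fricative [v]. /k/ is a stop between vowels /o/ and /e/, so it spirantizes to the fricative [x]. /sruabinguzokeesr/ → sruavinguzoxeesr.
Rule 3 (final cluster simplification): /r/ is the second consonant of a word-final cluster /sr/, so it deletes. /sruavinguzoxeesr/ → sruavinguzoxees.

sruavinguzoxees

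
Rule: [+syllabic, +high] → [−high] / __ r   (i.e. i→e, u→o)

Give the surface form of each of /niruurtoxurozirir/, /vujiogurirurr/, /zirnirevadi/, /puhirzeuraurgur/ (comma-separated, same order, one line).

/niruurtoxurozirir/: /i/ is a high vowel immediately before /r/, so it lowers to [e]. /u/ is a high vowel immediately before /r/, so it lowers to [o]. /u/ is a high vowel immediately before /r/, so it lowers to [o]. /i/ is a high vowel immediately before /r/, so it lowers to [e]. /i/ is a high vowel immediately before /r/, so it lowers to [e]. → [neruortoxorozerer].
/vujiogurirurr/: /u/ is a high vowel immediately before /r/, so it lowers to [o]. /i/ is a high vowel immediately before /r/, so it lowers to [e]. /u/ is a high vowel immediately before /r/, so it lowers to [o]. → [vujiogorerorr].
/zirnirevadi/: /i/ is a high vowel immediately before /r/, so it lowers to [e]. /i/ is a high vowel immediately before /r/, so it lowers to [e]. → [zernerevadi].
/puhirzeuraurgur/: /i/ is a high vowel immediately before /r/, so it lowers to [e]. /u/ is a high vowel immediately before /r/, so it lowers to [o]. /u/ is a high vowel immediately before /r/, so it lowers to [o]. /u/ is a high vowel immediately before /r/, so it lowers to [o]. → [puherzeoraorgor].

neruortoxorozerer, vujiogorerorr, zernerevadi, puherzeoraorgor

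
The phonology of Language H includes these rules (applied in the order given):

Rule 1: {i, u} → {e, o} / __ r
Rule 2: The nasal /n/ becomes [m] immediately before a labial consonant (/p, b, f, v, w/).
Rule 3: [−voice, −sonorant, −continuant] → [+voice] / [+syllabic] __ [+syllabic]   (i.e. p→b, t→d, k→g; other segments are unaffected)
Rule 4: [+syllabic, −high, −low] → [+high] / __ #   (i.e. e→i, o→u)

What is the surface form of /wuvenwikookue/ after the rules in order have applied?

Rule 1 (pre-rhotic lowering): no segment meets the environment; /wuvenwikookue/ is unchanged.
Rule 2 (nasal place assimilation): /n/ precedes the labial consonant /w/, so it assimilates in place to [m]. /wuvenwikookue/ → wuvemwikookue.
Rule 3 (intervocalic voicing): /k/ is a voiceless stop between vowels /i/ and /o/, so it voices to [g]. /k/ is a voiceless stop between vowels /o/ and /u/, so it voices to [g]. /wuvemwikookue/ → wuvemwigoogue.
Rule 4 (final vowel raising): /e/ is a mid vowel in word-final position, so it raises to [i]. /wuvemwigoogue/ → wuvemwigoogui.

wuvemwigoogui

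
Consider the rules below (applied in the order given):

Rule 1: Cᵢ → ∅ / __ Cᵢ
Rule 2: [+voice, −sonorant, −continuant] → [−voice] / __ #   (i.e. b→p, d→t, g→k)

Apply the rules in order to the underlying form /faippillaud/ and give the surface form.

faipilaut

Rule 1 (degemination): /pp/ is a geminate; the first /p/ deletes. /ll/ is a geminate; the first /l/ deletes. /faippillaud/ → faipilaud.
Rule 2 (final devoicing): /d/ is a voiced stop in word-final position, so it devoices to [t]. /faipilaud/ → faipilaut.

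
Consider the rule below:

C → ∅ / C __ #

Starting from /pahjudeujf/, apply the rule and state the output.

/f/ is the second consonant of a word-final cluster /jf/, so it deletes.
Surface form: [pahjudeuj].

pahjudeuj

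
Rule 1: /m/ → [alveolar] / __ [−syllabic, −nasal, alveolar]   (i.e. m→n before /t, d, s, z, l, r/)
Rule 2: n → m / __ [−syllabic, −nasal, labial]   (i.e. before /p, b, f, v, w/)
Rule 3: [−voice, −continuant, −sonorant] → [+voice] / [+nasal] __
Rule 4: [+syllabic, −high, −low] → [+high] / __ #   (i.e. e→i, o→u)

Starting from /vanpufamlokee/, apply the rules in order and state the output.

vambufanlokei

Rule 1 (nasal place assimilation): /m/ precedes the alveolar consonant /l/, so it assimilates in place to [n]. /vanpufamlokee/ → vanpufanlokee.
Rule 2 (nasal place assimilation): /n/ precedes the labial consonant /p/, so it assimilates in place to [m]. /vanpufanlokee/ → vampufanlokee.
Rule 3 (post-nasal voicing): /p/ is a voiceless stop immediately after the nasal /m/, so it voices to [b]. /vampufanlokee/ → vambufanlokee.
Rule 4 (final vowel raising): /e/ is a mid vowel in word-final position, so it raises to [i]. /vambufanlokee/ → vambufanlokei.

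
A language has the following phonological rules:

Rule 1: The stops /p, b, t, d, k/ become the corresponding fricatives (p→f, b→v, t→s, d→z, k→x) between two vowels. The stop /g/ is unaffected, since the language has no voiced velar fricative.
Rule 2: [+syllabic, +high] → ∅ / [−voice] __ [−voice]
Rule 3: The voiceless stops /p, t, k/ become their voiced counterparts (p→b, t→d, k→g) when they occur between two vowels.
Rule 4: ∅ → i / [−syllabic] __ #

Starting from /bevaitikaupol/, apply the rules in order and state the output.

bevaisxaufoli

Rule 1 (intervocalic spirantization): /t/ is a stop between vowels /i/ and /i/, so it spirantizes to the fricative [s]. /k/ is a stop between vowels /i/ and /a/, so it spirantizes to the fricative [x]. /p/ is a stop between vowels /u/ and /o/, so it spirantizes to the fricative [f]. /bevaitikaupol/ → bevaisixaufol.
Rule 2 (high vowel syncope): /i/ is a high vowel flanked by voiceless consonants /s/ and /x/, so it deletes. /bevaisixaufol/ → bevaisxaufol.
Rule 3 (intervocalic voicing): no segment meets the environment; /bevaisxaufol/ is unchanged.
Rule 4 (final i-epenthesis): the form ends in the consonant /l/, so [i] is inserted word-finally. /bevaisxaufol/ → bevaisxaufoli.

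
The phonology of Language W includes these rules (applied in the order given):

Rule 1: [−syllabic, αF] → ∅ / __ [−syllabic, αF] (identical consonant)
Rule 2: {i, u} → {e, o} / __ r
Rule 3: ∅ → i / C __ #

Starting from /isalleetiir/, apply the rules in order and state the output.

isaleetieri

Rule 1 (degemination): /ll/ is a geminate; the first /l/ deletes. /isalleetiir/ → isaleetiir.
Rule 2 (pre-rhotic lowering): /i/ is a high vowel immediately before /r/, so it lowers to [e]. /isaleetiir/ → isaleetier.
Rule 3 (final i-epenthesis): the form ends in the consonant /r/, so [i] is inserted word-finally. /isaleetier/ → isaleetieri.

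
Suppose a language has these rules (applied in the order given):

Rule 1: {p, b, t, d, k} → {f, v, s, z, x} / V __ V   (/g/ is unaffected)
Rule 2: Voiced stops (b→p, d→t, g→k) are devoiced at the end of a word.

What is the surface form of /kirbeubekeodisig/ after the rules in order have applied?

kirbeuvexeozisik

Rule 1 (intervocalic spirantization): /b/ is a stop between vowels /u/ and /e/, so it spirantizes to the fricative [v]. /k/ is a stop between vowels /e/ and /e/, so it spirantizes to the fricative [x]. /d/ is a stop between vowels /o/ and /i/, so it spirantizes to the fricative [z]. /kirbeubekeodisig/ → kirbeuvexeozisig.
Rule 2 (final devoicing): /g/ is a voiced stop in word-final position, so it devoices to [k]. /kirbeuvexeozisig/ → kirbeuvexeozisik.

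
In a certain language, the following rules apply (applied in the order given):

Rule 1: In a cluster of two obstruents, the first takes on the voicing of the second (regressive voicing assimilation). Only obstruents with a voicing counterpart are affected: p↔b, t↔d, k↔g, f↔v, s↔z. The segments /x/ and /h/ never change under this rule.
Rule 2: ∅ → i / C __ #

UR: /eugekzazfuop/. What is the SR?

Rule 1 (regressive voicing assimilation): /k/ precedes the voiced obstruent /z/, so it voices to [g] by assimilation. /z/ precedes the voiceless obstruent /f/, so it devoices to [s] by assimilation. /eugekzazfuop/ → eugegzasfuop.
Rule 2 (final i-epenthesis): the form ends in the consonant /p/, so [i] is inserted word-finally. /eugegzasfuop/ → eugegzasfuopi.

eugegzasfuopi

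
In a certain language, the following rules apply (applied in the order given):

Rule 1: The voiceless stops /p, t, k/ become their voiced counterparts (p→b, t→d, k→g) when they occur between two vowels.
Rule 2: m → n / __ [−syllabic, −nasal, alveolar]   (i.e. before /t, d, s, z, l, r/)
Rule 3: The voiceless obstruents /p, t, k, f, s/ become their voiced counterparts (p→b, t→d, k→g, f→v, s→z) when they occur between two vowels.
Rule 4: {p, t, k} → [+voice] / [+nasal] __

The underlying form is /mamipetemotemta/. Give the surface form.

Rule 1 (intervocalic voicing): /p/ is a voiceless stop between vowels /i/ and /e/, so it voices to [b]. /t/ is a voiceless stop between vowels /e/ and /e/, so it voices to [d]. /t/ is a voiceless stop between vowels /o/ and /e/, so it voices to [d]. /mamipetemotemta/ → mamibedemodemta.
Rule 2 (nasal place assimilation): /m/ precedes the alveolar consonant /t/, so it assimilates in place to [n]. /mamibedemodemta/ → mamibedemodenta.
Rule 3 (intervocalic voicing): no segment meets the environment; /mamibedemodenta/ is unchanged.
Rule 4 (post-nasal voicing): /t/ is a voiceless stop immediately after the nasal /n/, so it voices to [d]. /mamibedemodenta/ → mamibedemodenda.

mamibedemodenda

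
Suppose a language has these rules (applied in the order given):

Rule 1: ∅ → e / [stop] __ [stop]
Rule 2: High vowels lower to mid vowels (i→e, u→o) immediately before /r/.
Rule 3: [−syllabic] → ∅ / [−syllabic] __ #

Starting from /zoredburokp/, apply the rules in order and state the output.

Rule 1 (stop-cluster e-epenthesis): /d/ and /b/ form a stop–stop cluster, so [e] is inserted between them. /k/ and /p/ form a stop–stop cluster, so [e] is inserted between them. /zoredburokp/ → zoredeburokep.
Rule 2 (pre-rhotic lowering): /u/ is a high vowel immediately before /r/, so it lowers to [o]. /zoredeburokep/ → zoredeborokep.
Rule 3 (final cluster simplification): no segment meets the environment; /zoredeborokep/ is unchanged.

zoredeborokep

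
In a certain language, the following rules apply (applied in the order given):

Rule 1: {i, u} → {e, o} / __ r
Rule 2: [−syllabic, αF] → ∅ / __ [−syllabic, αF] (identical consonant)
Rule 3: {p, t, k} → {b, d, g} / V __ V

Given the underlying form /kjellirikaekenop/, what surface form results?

Rule 1 (pre-rhotic lowering): /i/ is a high vowel immediately before /r/, so it lowers to [e]. /kjellirikaekenop/ → kjellerikaekenop.
Rule 2 (degemination): /ll/ is a geminate; the first /l/ deletes. /kjellerikaekenop/ → kjelerikaekenop.
Rule 3 (intervocalic voicing): /k/ is a voiceless stop between vowels /i/ and /a/, so it voices to [g]. /k/ is a voiceless stop between vowels /e/ and /e/, so it voices to [g]. /kjelerikaekenop/ → kjelerigaegenop.

kjelerigaegenop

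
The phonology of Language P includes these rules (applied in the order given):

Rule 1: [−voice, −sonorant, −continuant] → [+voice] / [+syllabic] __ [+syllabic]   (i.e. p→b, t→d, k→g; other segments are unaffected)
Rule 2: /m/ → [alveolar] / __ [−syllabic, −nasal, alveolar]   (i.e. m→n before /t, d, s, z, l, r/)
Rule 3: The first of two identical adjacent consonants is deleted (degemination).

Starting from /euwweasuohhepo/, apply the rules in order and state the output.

euweasuohebo

Rule 1 (intervocalic voicing): /p/ is a voiceless stop between vowels /e/ and /o/, so it voices to [b]. /euwweasuohhepo/ → euwweasuohhebo.
Rule 2 (nasal place assimilation): no segment meets the environment; /euwweasuohhebo/ is unchanged.
Rule 3 (degemination): /ww/ is a geminate; the first /w/ deletes. /hh/ is a geminate; the first /h/ deletes. /euwweasuohhebo/ → euweasuohebo.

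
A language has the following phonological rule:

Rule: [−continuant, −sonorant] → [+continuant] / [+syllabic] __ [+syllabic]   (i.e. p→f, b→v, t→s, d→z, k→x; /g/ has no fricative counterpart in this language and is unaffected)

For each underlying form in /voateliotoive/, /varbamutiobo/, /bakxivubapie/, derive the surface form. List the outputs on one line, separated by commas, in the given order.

/voateliotoive/: /t/ is a stop between vowels /a/ and /e/, so it spirantizes to the fricative [s]. /t/ is a stop between vowels /o/ and /o/, so it spirantizes to the fricative [s]. → [voaseliosoive].
/varbamutiobo/: /t/ is a stop between vowels /u/ and /i/, so it spirantizes to the fricative [s]. /b/ is a stop between vowels /o/ and /o/, so it spirantizes to the fricative [v]. → [varbamusiovo].
/bakxivubapie/: /b/ is a stop between vowels /u/ and /a/, so it spirantizes to the fricative [v]. /p/ is a stop between vowels /a/ and /i/, so it spirantizes to the fricative [f]. → [bakxivuvafie].

voaseliosoive, varbamusiovo, bakxivuvafie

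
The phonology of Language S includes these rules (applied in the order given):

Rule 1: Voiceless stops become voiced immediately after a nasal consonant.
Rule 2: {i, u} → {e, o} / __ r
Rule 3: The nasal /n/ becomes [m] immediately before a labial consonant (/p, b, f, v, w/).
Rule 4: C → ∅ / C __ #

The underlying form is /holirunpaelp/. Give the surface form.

holerumbael

Rule 1 (post-nasal voicing): /p/ is a voiceless stop immediately after the nasal /n/, so it voices to [b]. /holirunpaelp/ → holirunbaelp.
Rule 2 (pre-rhotic lowering): /i/ is a high vowel immediately before /r/, so it lowers to [e]. /holirunbaelp/ → holerunbaelp.
Rule 3 (nasal place assimilation): /n/ precedes the labial consonant /b/, so it assimilates in place to [m]. /holerunbaelp/ → holerumbaelp.
Rule 4 (final cluster simplification): /p/ is the second consonant of a word-final cluster /lp/, so it deletes. /holerumbaelp/ → holerumbael.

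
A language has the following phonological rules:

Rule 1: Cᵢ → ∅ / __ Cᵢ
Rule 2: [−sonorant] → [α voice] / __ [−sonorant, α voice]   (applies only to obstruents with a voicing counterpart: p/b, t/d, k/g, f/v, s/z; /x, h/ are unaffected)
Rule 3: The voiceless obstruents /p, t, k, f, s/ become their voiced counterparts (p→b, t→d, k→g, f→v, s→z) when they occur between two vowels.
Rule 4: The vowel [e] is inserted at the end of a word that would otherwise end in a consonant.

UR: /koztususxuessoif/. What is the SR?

kostuzusxuezoife

Rule 1 (degemination): /ss/ is a geminate; the first /s/ deletes. /koztususxuessoif/ → koztususxuesoif.
Rule 2 (regressive voicing assimilation): /z/ precedes the voiceless obstruent /t/, so it devoices to [s] by assimilation. /koztususxuesoif/ → kostususxuesoif.
Rule 3 (intervocalic voicing): /s/ is a voiceless obstruent between vowels /u/ and /u/, so it voices to [z]. /s/ is a voiceless obstruent between vowels /e/ and /o/, so it voices to [z]. /kostususxuesoif/ → kostuzusxuezoif.
Rule 4 (final e-epenthesis): the form ends in the consonant /f/, so [e] is inserted word-finally. /kostuzusxuezoif/ → kostuzusxuezoife.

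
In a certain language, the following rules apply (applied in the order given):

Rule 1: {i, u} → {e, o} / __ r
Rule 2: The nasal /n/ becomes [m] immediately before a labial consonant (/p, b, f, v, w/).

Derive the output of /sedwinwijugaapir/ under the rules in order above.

Rule 1 (pre-rhotic lowering): /i/ is a high vowel immediately before /r/, so it lowers to [e]. /sedwinwijugaapir/ → sedwinwijugaaper.
Rule 2 (nasal place assimilation): /n/ precedes the labial consonant /w/, so it assimilates in place to [m]. /sedwinwijugaaper/ → sedwimwijugaaper.

sedwimwijugaaper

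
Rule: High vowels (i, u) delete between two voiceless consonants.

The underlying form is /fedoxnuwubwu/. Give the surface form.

No segment of /fedoxnuwubwu/ meets the structural description of the rule, so the form surfaces unchanged.

fedoxnuwubwu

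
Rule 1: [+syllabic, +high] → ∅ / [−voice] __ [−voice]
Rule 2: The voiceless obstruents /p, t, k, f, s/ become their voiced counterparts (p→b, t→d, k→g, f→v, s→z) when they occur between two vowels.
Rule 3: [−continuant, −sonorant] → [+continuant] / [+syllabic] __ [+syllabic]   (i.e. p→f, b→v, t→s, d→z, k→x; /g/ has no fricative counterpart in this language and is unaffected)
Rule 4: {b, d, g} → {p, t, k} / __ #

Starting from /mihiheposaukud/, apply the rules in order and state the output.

mihhevozaugut

Rule 1 (high vowel syncope): /i/ is a high vowel flanked by voiceless consonants /h/ and /h/, so it deletes. /mihiheposaukud/ → mihheposaukud.
Rule 2 (intervocalic voicing): /p/ is a voiceless obstruent between vowels /e/ and /o/, so it voices to [b]. /s/ is a voiceless obstruent between vowels /o/ and /a/, so it voices to [z]. /k/ is a voiceless obstruent between vowels /u/ and /u/, so it voices to [g]. /mihheposaukud/ → mihhebozaugud.
Rule 3 (intervocalic spirantization): /b/ is a stop between vowels /e/ and /o/, so it spirantizes to the fricative [v]. /mihhebozaugud/ → mihhevozaugud.
Rule 4 (final devoicing): /d/ is a voiced stop in word-final position, so it devoices to [t]. /mihhevozaugud/ → mihhevozaugut.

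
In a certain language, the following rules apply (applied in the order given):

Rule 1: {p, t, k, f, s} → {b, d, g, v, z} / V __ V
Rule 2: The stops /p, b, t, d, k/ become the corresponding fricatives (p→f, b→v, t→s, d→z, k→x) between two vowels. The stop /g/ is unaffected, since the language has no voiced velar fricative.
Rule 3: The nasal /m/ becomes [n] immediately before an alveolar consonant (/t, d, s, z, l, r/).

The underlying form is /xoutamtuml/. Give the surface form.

Rule 1 (intervocalic voicing): /t/ is a voiceless obstruent between vowels /u/ and /a/, so it voices to [d]. /xoutamtuml/ → xoudamtuml.
Rule 2 (intervocalic spirantization): /d/ is a stop between vowels /u/ and /a/, so it spirantizes to the fricative [z]. /xoudamtuml/ → xouzamtuml.
Rule 3 (nasal place assimilation): /m/ precedes the alveolar consonant /t/, so it assimilates in place to [n]. /m/ precedes the alveolar consonant /l/, so it assimilates in place to [n]. /xouzamtuml/ → xouzantunl.

xouzantunl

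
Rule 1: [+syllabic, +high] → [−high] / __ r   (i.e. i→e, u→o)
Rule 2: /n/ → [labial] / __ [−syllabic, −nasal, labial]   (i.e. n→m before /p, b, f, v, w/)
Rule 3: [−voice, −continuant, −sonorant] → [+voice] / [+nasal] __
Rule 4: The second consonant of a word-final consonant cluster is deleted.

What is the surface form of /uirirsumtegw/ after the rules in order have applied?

Rule 1 (pre-rhotic lowering): /i/ is a high vowel immediately before /r/, so it lowers to [e]. /i/ is a high vowel immediately before /r/, so it lowers to [e]. /uirirsumtegw/ → uerersumtegw.
Rule 2 (nasal place assimilation): no segment meets the environment; /uerersumtegw/ is unchanged.
Rule 3 (post-nasal voicing): /t/ is a voiceless stop immediately after the nasal /m/, so it voices to [d]. /uerersumtegw/ → uerersumdegw.
Rule 4 (final cluster simplification): /w/ is the second consonant of a word-final cluster /gw/, so it deletes. /uerersumdegw/ → uerersumdeg.

uerersumdeg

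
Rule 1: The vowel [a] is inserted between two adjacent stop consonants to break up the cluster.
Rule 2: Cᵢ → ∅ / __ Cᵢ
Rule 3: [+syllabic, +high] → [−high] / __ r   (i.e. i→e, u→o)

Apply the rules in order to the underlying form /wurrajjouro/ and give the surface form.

Rule 1 (stop-cluster a-epenthesis): no segment meets the environment; /wurrajjouro/ is unchanged.
Rule 2 (degemination): /rr/ is a geminate; the first /r/ deletes. /jj/ is a geminate; the first /j/ deletes. /wurrajjouro/ → wurajouro.
Rule 3 (pre-rhotic lowering): /u/ is a high vowel immediately before /r/, so it lowers to [o]. /u/ is a high vowel immediately before /r/, so it lowers to [o]. /wurajouro/ → worajooro.

worajooro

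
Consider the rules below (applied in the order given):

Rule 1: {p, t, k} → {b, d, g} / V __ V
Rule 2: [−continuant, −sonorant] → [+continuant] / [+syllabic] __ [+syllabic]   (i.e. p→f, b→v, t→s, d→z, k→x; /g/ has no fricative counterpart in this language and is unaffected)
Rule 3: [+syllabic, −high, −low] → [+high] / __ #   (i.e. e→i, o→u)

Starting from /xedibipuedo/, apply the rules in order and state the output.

xezivivuezu

Rule 1 (intervocalic voicing): /p/ is a voiceless stop between vowels /i/ and /u/, so it voices to [b]. /xedibipuedo/ → xedibibuedo.
Rule 2 (intervocalic spirantization): /d/ is a stop between vowels /e/ and /i/, so it spirantizes to the fricative [z]. /b/ is a stop between vowels /i/ and /i/, so it spirantizes to the fricative [v]. /b/ is a stop between vowels /i/ and /u/, so it spirantizes to the fricative [v]. /d/ is a stop between vowels /e/ and /o/, so it spirantizes to the fricative [z]. /xedibibuedo/ → xezivivuezo.
Rule 3 (final vowel raising): /o/ is a mid vowel in word-final position, so it raises to [u]. /xezivivuezo/ → xezivivuezu.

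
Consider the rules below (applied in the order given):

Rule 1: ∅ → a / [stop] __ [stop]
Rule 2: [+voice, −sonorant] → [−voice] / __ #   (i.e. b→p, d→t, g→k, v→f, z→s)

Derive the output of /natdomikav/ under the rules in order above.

natadomikaf

Rule 1 (stop-cluster a-epenthesis): /t/ and /d/ form a stop–stop cluster, so [a] is inserted between them. /natdomikav/ → natadomikav.
Rule 2 (final devoicing): /v/ is a voiced obstruent in word-final position, so it devoices to [f]. /natadomikav/ → natadomikaf.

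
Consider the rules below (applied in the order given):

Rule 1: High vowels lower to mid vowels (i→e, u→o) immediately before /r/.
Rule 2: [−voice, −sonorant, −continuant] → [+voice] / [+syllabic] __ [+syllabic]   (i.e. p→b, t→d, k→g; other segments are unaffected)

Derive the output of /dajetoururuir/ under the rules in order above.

dajedoororuer

Rule 1 (pre-rhotic lowering): /u/ is a high vowel immediately before /r/, so it lowers to [o]. /u/ is a high vowel immediately before /r/, so it lowers to [o]. /i/ is a high vowel immediately before /r/, so it lowers to [e]. /dajetoururuir/ → dajetoororuer.
Rule 2 (intervocalic voicing): /t/ is a voiceless stop between vowels /e/ and /o/, so it voices to [d]. /dajetoororuer/ → dajedoororuer.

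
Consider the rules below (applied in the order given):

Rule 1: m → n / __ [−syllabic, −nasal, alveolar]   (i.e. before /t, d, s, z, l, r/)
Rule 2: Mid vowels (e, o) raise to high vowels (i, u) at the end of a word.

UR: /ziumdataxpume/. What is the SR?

ziundataxpumi

Rule 1 (nasal place assimilation): /m/ precedes the alveolar consonant /d/, so it assimilates in place to [n]. /ziumdataxpume/ → ziundataxpume.
Rule 2 (final vowel raising): /e/ is a mid vowel in word-final position, so it raises to [i]. /ziundataxpume/ → ziundataxpumi.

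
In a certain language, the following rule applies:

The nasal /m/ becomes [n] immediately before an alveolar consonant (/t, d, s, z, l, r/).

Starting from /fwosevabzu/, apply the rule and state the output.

fwosevabzu

No segment of /fwosevabzu/ meets the structural description of the rule, so the form surfaces unchanged.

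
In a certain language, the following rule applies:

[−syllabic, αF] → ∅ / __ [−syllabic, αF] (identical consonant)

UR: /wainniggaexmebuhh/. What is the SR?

wainigaexmebuh

/nn/ is a geminate; the first /n/ deletes.
/gg/ is a geminate; the first /g/ deletes.
/hh/ is a geminate; the first /h/ deletes.
The other instances of /w/, /n/, /g/, /x/, /m/, /b/, /h/ do not occur in the required environment and remain unchanged.
Surface form: [wainigaexmebuh].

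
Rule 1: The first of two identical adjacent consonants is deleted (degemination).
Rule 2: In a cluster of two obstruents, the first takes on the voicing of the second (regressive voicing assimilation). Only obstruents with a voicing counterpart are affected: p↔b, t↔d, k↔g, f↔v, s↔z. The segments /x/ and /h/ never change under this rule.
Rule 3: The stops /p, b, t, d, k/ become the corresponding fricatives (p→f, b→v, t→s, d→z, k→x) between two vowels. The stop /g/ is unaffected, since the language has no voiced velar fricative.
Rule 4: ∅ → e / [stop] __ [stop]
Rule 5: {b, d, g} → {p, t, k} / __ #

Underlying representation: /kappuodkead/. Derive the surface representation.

Rule 1 (degemination): /pp/ is a geminate; the first /p/ deletes. /kappuodkead/ → kapuodkead.
Rule 2 (regressive voicing assimilation): /d/ precedes the voiceless obstruent /k/, so it devoices to [t] by assimilation. /kapuodkead/ → kapuotkead.
Rule 3 (intervocalic spirantization): /p/ is a stop between vowels /a/ and /u/, so it spirantizes to the fricative [f]. /kapuotkead/ → kafuotkead.
Rule 4 (stop-cluster e-epenthesis): /t/ and /k/ form a stop–stop cluster, so [e] is inserted between them. /kafuotkead/ → kafuotekead.
Rule 5 (final devoicing): /d/ is a voiced stop in word-final position, so it devoices to [t]. /kafuotekead/ → kafuotekeat.

kafuotekeat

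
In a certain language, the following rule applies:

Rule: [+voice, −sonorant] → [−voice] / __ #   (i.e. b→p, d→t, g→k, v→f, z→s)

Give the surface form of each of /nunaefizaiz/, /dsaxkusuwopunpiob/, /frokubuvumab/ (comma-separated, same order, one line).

/nunaefizaiz/: /z/ is a voiced obstruent in word-final position, so it devoices to [s]. → [nunaefizais].
/dsaxkusuwopunpiob/: /b/ is a voiced obstruent in word-final position, so it devoices to [p]. → [dsaxkusuwopunpiop].
/frokubuvumab/: /b/ is a voiced obstruent in word-final position, so it devoices to [p]. → [frokubuvumap].

nunaefizais, dsaxkusuwopunpiop, frokubuvumap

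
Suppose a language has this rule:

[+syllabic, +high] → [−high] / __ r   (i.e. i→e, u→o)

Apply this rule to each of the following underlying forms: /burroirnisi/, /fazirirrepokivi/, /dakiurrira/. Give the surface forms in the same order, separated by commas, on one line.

borroernisi, fazererrepokivi, dakiorrera

/burroirnisi/: /u/ is a high vowel immediately before /r/, so it lowers to [o]. /i/ is a high vowel immediately before /r/, so it lowers to [e]. → [borroernisi].
/fazirirrepokivi/: /i/ is a high vowel immediately before /r/, so it lowers to [e]. /i/ is a high vowel immediately before /r/, so it lowers to [e]. → [fazererrepokivi].
/dakiurrira/: /u/ is a high vowel immediately before /r/, so it lowers to [o]. /i/ is a high vowel immediately before /r/, so it lowers to [e]. → [dakiorrera].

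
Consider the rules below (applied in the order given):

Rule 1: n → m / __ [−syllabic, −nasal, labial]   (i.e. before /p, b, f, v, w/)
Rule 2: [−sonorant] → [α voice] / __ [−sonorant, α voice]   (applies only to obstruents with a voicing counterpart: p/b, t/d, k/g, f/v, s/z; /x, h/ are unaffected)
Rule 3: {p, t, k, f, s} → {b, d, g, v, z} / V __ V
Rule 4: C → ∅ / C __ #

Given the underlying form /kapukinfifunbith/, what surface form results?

kabugimfivumbit

Rule 1 (nasal place assimilation): /n/ precedes the labial consonant /f/, so it assimilates in place to [m]. /n/ precedes the labial consonant /b/, so it assimilates in place to [m]. /kapukinfifunbith/ → kapukimfifumbith.
Rule 2 (regressive voicing assimilation): no segment meets the environment; /kapukimfifumbith/ is unchanged.
Rule 3 (intervocalic voicing): /p/ is a voiceless obstruent between vowels /a/ and /u/, so it voices to [b]. /k/ is a voiceless obstruent between vowels /u/ and /i/, so it voices to [g]. /f/ is a voiceless obstruent between vowels /i/ and /u/, so it voices to [v]. /kapukimfifumbith/ → kabugimfivumbith.
Rule 4 (final cluster simplification): /h/ is the second consonant of a word-final cluster /th/, so it deletes. /kabugimfivumbith/ → kabugimfivumbit.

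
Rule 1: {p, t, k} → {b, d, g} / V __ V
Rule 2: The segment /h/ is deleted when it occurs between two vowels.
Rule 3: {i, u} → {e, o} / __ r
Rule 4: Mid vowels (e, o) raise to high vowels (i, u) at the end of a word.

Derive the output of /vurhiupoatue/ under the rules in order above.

vorhiuboadui

Rule 1 (intervocalic voicing): /p/ is a voiceless stop between vowels /u/ and /o/, so it voices to [b]. /t/ is a voiceless stop between vowels /a/ and /u/, so it voices to [d]. /vurhiupoatue/ → vurhiuboadue.
Rule 2 (intervocalic h-deletion): no segment meets the environment; /vurhiuboadue/ is unchanged.
Rule 3 (pre-rhotic lowering): /u/ is a high vowel immediately before /r/, so it lowers to [o]. /vurhiuboadue/ → vorhiuboadue.
Rule 4 (final vowel raising): /e/ is a mid vowel in word-final position, so it raises to [i]. /vorhiuboadue/ → vorhiuboadui.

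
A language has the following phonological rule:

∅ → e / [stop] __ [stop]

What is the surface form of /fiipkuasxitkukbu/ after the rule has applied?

/p/ and /k/ form a stop–stop cluster, so [e] is inserted between them.
/t/ and /k/ form a stop–stop cluster, so [e] is inserted between them.
/k/ and /b/ form a stop–stop cluster, so [e] is inserted between them.
Surface form: [fiipekuasxitekukebu].

fiipekuasxitekukebu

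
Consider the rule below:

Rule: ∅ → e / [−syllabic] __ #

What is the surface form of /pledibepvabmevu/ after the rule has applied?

No segment of /pledibepvabmevu/ meets the structural description of the rule, so the form surfaces unchanged.

pledibepvabmevu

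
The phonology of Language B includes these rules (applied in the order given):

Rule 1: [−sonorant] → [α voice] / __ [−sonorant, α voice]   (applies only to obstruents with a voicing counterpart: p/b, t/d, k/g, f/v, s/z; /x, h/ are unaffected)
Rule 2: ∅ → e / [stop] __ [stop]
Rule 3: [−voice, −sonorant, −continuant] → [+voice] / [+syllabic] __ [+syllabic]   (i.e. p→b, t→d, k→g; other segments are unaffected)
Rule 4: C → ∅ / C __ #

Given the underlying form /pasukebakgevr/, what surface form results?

Rule 1 (regressive voicing assimilation): /k/ precedes the voiced obstruent /g/, so it voices to [g] by assimilation. /pasukebakgevr/ → pasukebaggevr.
Rule 2 (stop-cluster e-epenthesis): /g/ and /g/ form a stop–stop cluster, so [e] is inserted between them. /pasukebaggevr/ → pasukebagegevr.
Rule 3 (intervocalic voicing): /k/ is a voiceless stop between vowels /u/ and /e/, so it voices to [g]. /pasukebagegevr/ → pasugebagegevr.
Rule 4 (final cluster simplification): /r/ is the second consonant of a word-final cluster /vr/, so it deletes. /pasugebagegevr/ → pasugebagegev.

pasugebagegev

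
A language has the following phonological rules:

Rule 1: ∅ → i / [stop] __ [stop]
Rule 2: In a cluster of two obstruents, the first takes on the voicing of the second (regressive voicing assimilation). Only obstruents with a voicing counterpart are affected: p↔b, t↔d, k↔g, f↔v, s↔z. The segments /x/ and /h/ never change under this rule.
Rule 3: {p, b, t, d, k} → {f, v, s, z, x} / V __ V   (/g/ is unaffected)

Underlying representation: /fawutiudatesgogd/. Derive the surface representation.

Rule 1 (stop-cluster i-epenthesis): /g/ and /d/ form a stop–stop cluster, so [i] is inserted between them. /fawutiudatesgogd/ → fawutiudatesgogid.
Rule 2 (regressive voicing assimilation): /s/ precedes the voiced obstruent /g/, so it voices to [z] by assimilation. /fawutiudatesgogid/ → fawutiudatezgogid.
Rule 3 (intervocalic spirantization): /t/ is a stop between vowels /u/ and /i/, so it spirantizes to the fricative [s]. /d/ is a stop between vowels /u/ and /a/, so it spirantizes to the fricative [z]. /t/ is a stop between vowels /a/ and /e/, so it spirantizes to the fricative [s]. /fawutiudatezgogid/ → fawusiuzasezgogid.

fawusiuzasezgogid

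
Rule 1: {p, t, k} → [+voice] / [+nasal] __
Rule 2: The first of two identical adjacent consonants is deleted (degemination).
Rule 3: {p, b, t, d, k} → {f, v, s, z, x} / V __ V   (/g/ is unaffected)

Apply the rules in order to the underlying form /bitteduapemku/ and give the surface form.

bisezuafemgu

Rule 1 (post-nasal voicing): /k/ is a voiceless stop immediately after the nasal /m/, so it voices to [g]. /bitteduapemku/ → bitteduapemgu.
Rule 2 (degemination): /tt/ is a geminate; the first /t/ deletes. /bitteduapemgu/ → biteduapemgu.
Rule 3 (intervocalic spirantization): /t/ is a stop between vowels /i/ and /e/, so it spirantizes to the fricative [s]. /d/ is a stop between vowels /e/ and /u/, so it spirantizes to the fricative [z]. /p/ is a stop between vowels /a/ and /e/, so it spirantizes to the fricative [f]. /biteduapemgu/ → bisezuafemgu.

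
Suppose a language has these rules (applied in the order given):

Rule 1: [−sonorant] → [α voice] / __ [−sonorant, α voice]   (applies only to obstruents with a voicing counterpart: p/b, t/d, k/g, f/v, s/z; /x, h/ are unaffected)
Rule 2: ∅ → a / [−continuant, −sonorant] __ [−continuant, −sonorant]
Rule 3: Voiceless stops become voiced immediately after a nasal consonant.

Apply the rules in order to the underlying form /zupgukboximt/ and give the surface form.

Rule 1 (regressive voicing assimilation): /p/ precedes the voiced obstruent /g/, so it voices to [b] by assimilation. /k/ precedes the voiced obstruent /b/, so it voices to [g] by assimilation. /zupgukboximt/ → zubgugboximt.
Rule 2 (stop-cluster a-epenthesis): /b/ and /g/ form a stop–stop cluster, so [a] is inserted between them. /g/ and /b/ form a stop–stop cluster, so [a] is inserted between them. /zubgugboximt/ → zubagugaboximt.
Rule 3 (post-nasal voicing): /t/ is a voiceless stop immediately after the nasal /m/, so it voices to [d]. /zubagugaboximt/ → zubagugaboximd.

zubagugaboximd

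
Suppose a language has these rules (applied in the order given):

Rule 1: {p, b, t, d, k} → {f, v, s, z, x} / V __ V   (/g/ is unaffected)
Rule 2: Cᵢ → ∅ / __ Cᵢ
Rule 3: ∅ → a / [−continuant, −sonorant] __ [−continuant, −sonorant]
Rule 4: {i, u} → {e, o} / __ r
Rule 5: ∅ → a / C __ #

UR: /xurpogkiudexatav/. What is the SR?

Rule 1 (intervocalic spirantization): /d/ is a stop between vowels /u/ and /e/, so it spirantizes to the fricative [z]. /t/ is a stop between vowels /a/ and /a/, so it spirantizes to the fricative [s]. /xurpogkiudexatav/ → xurpogkiuzexasav.
Rule 2 (degemination): no segment meets the environment; /xurpogkiuzexasav/ is unchanged.
Rule 3 (stop-cluster a-epenthesis): /g/ and /k/ form a stop–stop cluster, so [a] is inserted between them. /xurpogkiuzexasav/ → xurpogakiuzexasav.
Rule 4 (pre-rhotic lowering): /u/ is a high vowel immediately before /r/, so it lowers to [o]. /xurpogakiuzexasav/ → xorpogakiuzexasav.
Rule 5 (final a-epenthesis): the form ends in the consonant /v/, so [a] is inserted word-finally. /xorpogakiuzexasav/ → xorpogakiuzexasava.

xorpogakiuzexasava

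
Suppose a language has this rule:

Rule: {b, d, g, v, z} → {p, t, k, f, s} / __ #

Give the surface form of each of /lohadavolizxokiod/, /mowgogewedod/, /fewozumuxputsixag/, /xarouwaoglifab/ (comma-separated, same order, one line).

/lohadavolizxokiod/: /d/ is a voiced obstruent in word-final position, so it devoices to [t]. → [lohadavolizxokiot].
/mowgogewedod/: /d/ is a voiced obstruent in word-final position, so it devoices to [t]. → [mowgogewedot].
/fewozumuxputsixag/: /g/ is a voiced obstruent in word-final position, so it devoices to [k]. → [fewozumuxputsixak].
/xarouwaoglifab/: /b/ is a voiced obstruent in word-final position, so it devoices to [p]. → [xarouwaoglifap].

lohadavolizxokiot, mowgogewedot, fewozumuxputsixak, xarouwaoglifap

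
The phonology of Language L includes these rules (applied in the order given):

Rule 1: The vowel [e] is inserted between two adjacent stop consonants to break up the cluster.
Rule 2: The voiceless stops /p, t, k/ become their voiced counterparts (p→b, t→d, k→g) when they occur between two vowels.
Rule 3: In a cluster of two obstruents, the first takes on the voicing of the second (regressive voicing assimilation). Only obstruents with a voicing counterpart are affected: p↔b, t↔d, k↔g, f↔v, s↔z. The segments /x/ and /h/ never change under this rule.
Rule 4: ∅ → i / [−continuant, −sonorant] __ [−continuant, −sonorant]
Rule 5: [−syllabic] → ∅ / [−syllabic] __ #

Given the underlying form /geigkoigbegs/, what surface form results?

Rule 1 (stop-cluster e-epenthesis): /g/ and /k/ form a stop–stop cluster, so [e] is inserted between them. /g/ and /b/ form a stop–stop cluster, so [e] is inserted between them. /geigkoigbegs/ → geigekoigebegs.
Rule 2 (intervocalic voicing): /k/ is a voiceless stop between vowels /e/ and /o/, so it voices to [g]. /geigekoigebegs/ → geigegoigebegs.
Rule 3 (regressive voicing assimilation): /g/ precedes the voiceless obstruent /s/, so it devoices to [k] by assimilation. /geigegoigebegs/ → geigegoigebeks.
Rule 4 (stop-cluster i-epenthesis): no segment meets the environment; /geigegoigebeks/ is unchanged.
Rule 5 (final cluster simplification): /s/ is the second consonant of a word-final cluster /ks/, so it deletes. /geigegoigebeks/ → geigegoigebek.

geigegoigebek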